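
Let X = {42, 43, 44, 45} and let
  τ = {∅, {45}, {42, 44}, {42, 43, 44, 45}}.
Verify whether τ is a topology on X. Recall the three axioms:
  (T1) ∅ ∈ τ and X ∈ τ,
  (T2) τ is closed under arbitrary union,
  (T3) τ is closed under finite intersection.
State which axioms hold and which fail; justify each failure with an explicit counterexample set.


τ is NOT a topology on X.

Axiom (T1): ∅ ∈ τ? Yes; X ∈ τ? Yes.
Axiom (T2/T3): check pairwise unions and intersections of members of τ.
Counterexample for (T2): {45} ∪ {42, 44} = {42, 44, 45} ∉ τ. Therefore τ is NOT a topology.


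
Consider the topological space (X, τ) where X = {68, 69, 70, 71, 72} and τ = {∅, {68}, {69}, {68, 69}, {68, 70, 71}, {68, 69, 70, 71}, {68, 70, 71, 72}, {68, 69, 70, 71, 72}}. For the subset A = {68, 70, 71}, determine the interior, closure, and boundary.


int(A) = {68, 70, 71}, cl(A) = {68, 70, 71, 72}, ∂A = {72}.

Closed sets in (X, τ) are complements of opens:
  closed(X, τ) = {∅, {69}, {72}, {69, 72}, {70, 71, 72}, {68, 70, 71, 72}, {69, 70, 71, 72}, {68, 69, 70, 71, 72}}.
int(A) = ⋃ {U ∈ τ : U ⊆ A}. Opens contained in A: ∅, {68}, {68, 70, 71}.
Taking the union of these: int(A) = {68, 70, 71}.
cl(A) = ⋂ {C closed : A ⊆ C}. Closed sets containing A: {68, 70, 71, 72}, {68, 69, 70, 71, 72}.
Intersecting these: cl(A) = {68, 70, 71, 72}.
∂A = cl(A) ∖ int(A) = {68, 70, 71, 72} ∖ {68, 70, 71} = {72}.


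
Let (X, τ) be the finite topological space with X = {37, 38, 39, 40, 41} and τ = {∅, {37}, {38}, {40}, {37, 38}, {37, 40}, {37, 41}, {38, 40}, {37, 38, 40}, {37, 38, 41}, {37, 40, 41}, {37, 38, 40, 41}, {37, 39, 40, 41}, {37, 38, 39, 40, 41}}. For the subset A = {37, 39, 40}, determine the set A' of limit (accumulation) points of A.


A' = {39, 41}

For each x ∈ X, list the open sets U ∈ τ with x ∈ U, then check whether U ∩ (A ∖ {x}) ≠ ∅ for every such U.
  x = 37: open {37} ∋ x has {37} ∩ (A ∖ {37}) = ∅, so x is NOT a limit point.
  x = 38: open {38} ∋ x has {38} ∩ (A ∖ {38}) = ∅, so x is NOT a limit point.
  x = 39: opens ∋ x are {37, 39, 40, 41}, {37, 38, 39, 40, 41}; each meets A ∖ {39}, so x IS a limit point.
  x = 40: open {40} ∋ x has {40} ∩ (A ∖ {40}) = ∅, so x is NOT a limit point.
  x = 41: opens ∋ x are {37, 41}, {37, 38, 41}, {37, 40, 41}, {37, 38, 40, 41}, {37, 39, 40, 41}, {37, 38, 39, 40, 41}; each meets A ∖ {41}, so x IS a limit point.
Collecting: A' = {39, 41}.


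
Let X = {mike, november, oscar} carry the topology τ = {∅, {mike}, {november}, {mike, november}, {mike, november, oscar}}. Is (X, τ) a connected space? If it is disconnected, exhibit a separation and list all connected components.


(X, τ) is connected.

Find clopen sets (U ∈ τ with X ∖ U ∈ τ):
  U = ∅, X ∖ U = {mike, november, oscar} — both open, so U is clopen.
  U = {mike, november, oscar}, X ∖ U = ∅ — both open, so U is clopen.
Only trivial clopens (∅ and X) exist, so (X, τ) is connected.
Compute connected components by grouping points that agree on all clopens:
  component: {mike, november, oscar}


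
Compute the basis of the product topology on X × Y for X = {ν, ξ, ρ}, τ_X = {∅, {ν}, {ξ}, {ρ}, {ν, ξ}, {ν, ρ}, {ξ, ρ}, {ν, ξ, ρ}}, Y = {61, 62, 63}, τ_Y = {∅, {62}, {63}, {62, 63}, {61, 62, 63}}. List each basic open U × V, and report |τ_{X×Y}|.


Basis B = {∅ × ∅, {ν} × {62}, {ν} × {63}, {ξ} × {62}, {ξ} × {63}, {ρ} × {62}, {ρ} × {63}, {ν} × {62, 63}, {ν, ξ} × {62}, {ν, ρ} × {62}, {ν, ξ} × {63}, {ν, ρ} × {63}, {ξ} × {62, 63}, {ξ, ρ} × {62}, {ξ, ρ} × {63}, {ρ} × {62, 63}, {ν} × {61, 62, 63}, {ν, ξ, ρ} × {62}, {ν, ξ, ρ} × {63}, {ξ} × {61, 62, 63}, {ρ} × {61, 62, 63}, {ν, ξ} × {62, 63}, {ν, ρ} × {62, 63}, {ξ, ρ} × {62, 63}, {ν, ξ} × {61, 62, 63}, {ν, ρ} × {61, 62, 63}, {ν, ξ, ρ} × {62, 63}, {ξ, ρ} × {61, 62, 63}, {ν, ξ, ρ} × {61, 62, 63}}; |τ_{X×Y}| = 125.

Enumerate products U × V with U ∈ τ_X, V ∈ τ_Y (deduplicated):
  ∅ × ∅ = {} (∅)
  {ν} × {62} = {(ν,62)}
  {ν} × {63} = {(ν,63)}
  {ξ} × {62} = {(ξ,62)}
  {ξ} × {63} = {(ξ,63)}
  {ρ} × {62} = {(ρ,62)}
  {ρ} × {63} = {(ρ,63)}
  {ν} × {62, 63} = {(ν,62), (ν,63)}
  {ν, ξ} × {62} = {(ν,62), (ξ,62)}
  {ν, ρ} × {62} = {(ν,62), (ρ,62)}
  {ν, ξ} × {63} = {(ν,63), (ξ,63)}
  {ν, ρ} × {63} = {(ν,63), (ρ,63)}
  {ξ} × {62, 63} = {(ξ,62), (ξ,63)}
  {ξ, ρ} × {62} = {(ξ,62), (ρ,62)}
  {ξ, ρ} × {63} = {(ξ,63), (ρ,63)}
  {ρ} × {62, 63} = {(ρ,62), (ρ,63)}
  {ν} × {61, 62, 63} = {(ν,61), (ν,62), (ν,63)}
  {ν, ξ, ρ} × {62} = {(ν,62), (ξ,62), (ρ,62)}
  {ν, ξ, ρ} × {63} = {(ν,63), (ξ,63), (ρ,63)}
  {ξ} × {61, 62, 63} = {(ξ,61), (ξ,62), (ξ,63)}
  {ρ} × {61, 62, 63} = {(ρ,61), (ρ,62), (ρ,63)}
  {ν, ξ} × {62, 63} = {(ν,62), (ν,63), (ξ,62), (ξ,63)}
  {ν, ρ} × {62, 63} = {(ν,62), (ν,63), (ρ,62), (ρ,63)}
  {ξ, ρ} × {62, 63} = {(ξ,62), (ξ,63), (ρ,62), (ρ,63)}
  {ν, ξ} × {61, 62, 63} = {(ν,61), (ν,62), (ν,63), (ξ,61), (ξ,62), (ξ,63)}
  {ν, ρ} × {61, 62, 63} = {(ν,61), (ν,62), (ν,63), (ρ,61), (ρ,62), (ρ,63)}
  {ν, ξ, ρ} × {62, 63} = {(ν,62), (ν,63), (ξ,62), (ξ,63), (ρ,62), (ρ,63)}
  {ξ, ρ} × {61, 62, 63} = {(ξ,61), (ξ,62), (ξ,63), (ρ,61), (ρ,62), (ρ,63)}
  {ν, ξ, ρ} × {61, 62, 63} = {(ν,61), (ν,62), (ν,63), (ξ,61), (ξ,62), (ξ,63), (ρ,61), (ρ,62), (ρ,63)}
These 29 distinct sets form the basis B.
Close under arbitrary unions to get τ_{X×Y}; counting gives |τ_{X×Y}| = 125.


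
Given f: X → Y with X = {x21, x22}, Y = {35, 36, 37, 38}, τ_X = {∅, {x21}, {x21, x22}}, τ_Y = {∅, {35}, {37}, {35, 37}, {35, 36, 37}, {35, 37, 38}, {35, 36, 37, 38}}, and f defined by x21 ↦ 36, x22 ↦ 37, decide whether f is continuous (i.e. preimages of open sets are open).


f is NOT continuous.

Compute f^{-1}(U) for each U ∈ τ_Y:
  U = ∅: f^{-1}(U) = ∅ ∈ τ_X ✓.
  U = {35}: f^{-1}(U) = ∅ ∈ τ_X ✓.
  U = {37}: f^{-1}(U) = {x22} ∉ τ_X ✗.
  U = {35, 37}: f^{-1}(U) = {x22} ∉ τ_X ✗.
  U = {35, 36, 37}: f^{-1}(U) = {x21, x22} ∈ τ_X ✓.
  U = {35, 37, 38}: f^{-1}(U) = {x22} ∉ τ_X ✗.
  U = {35, 36, 37, 38}: f^{-1}(U) = {x21, x22} ∈ τ_X ✓.
Found U = {37} with f^{-1}(U) = {x22} not in τ_X. Therefore f is NOT continuous.


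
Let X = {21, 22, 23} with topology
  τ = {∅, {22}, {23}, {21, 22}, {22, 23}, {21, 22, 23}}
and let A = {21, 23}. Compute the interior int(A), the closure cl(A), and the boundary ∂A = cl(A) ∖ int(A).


int(A) = {23}, cl(A) = {21, 23}, ∂A = {21}.

Closed sets in (X, τ) are complements of opens:
  closed(X, τ) = {∅, {21}, {23}, {21, 22}, {21, 23}, {21, 22, 23}}.
int(A) = ⋃ {U ∈ τ : U ⊆ A}. Opens contained in A: ∅, {23}.
Taking the union of these: int(A) = {23}.
cl(A) = ⋂ {C closed : A ⊆ C}. Closed sets containing A: {21, 23}, {21, 22, 23}.
Intersecting these: cl(A) = {21, 23}.
∂A = cl(A) ∖ int(A) = {21, 23} ∖ {23} = {21}.


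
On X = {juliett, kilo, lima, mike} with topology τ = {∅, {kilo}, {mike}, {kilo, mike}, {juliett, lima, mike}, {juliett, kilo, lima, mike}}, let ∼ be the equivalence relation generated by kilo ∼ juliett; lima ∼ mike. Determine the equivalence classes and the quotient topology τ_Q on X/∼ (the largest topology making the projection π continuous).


X/∼ = {[juliett=kilo], [lima=mike]}; |τ_Q| = 2.

Equivalence classes: [juliett=kilo], [lima=mike].
Quotient map π: X → X/∼ sends juliett ↦ [juliett=kilo], kilo ↦ [juliett=kilo], lima ↦ [lima=mike], mike ↦ [lima=mike].
For each subset V ⊆ X/∼, compute π^{-1}(V) ⊆ X and check whether π^{-1}(V) ∈ τ. V is open in τ_Q iff π^{-1}(V) ∈ τ.
  V = {}: π^{-1}(V) = ∅ ∈ τ ✓.
  V = {[juliett=kilo]}: π^{-1}(V) = {juliett, kilo} ∉ τ ✗.
  V = {[lima=mike]}: π^{-1}(V) = {lima, mike} ∉ τ ✗.
  V = {[juliett=kilo], [lima=mike]}: π^{-1}(V) = {juliett, kilo, lima, mike} ∈ τ ✓.
Open sets in the quotient: τ_Q = {{}, {[juliett=kilo], [lima=mike]}} (2 elements).


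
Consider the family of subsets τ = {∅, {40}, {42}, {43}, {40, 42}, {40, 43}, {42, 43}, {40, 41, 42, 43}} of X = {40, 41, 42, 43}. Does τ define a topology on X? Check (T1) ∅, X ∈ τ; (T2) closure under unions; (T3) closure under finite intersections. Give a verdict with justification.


τ is NOT a topology on X.

Axiom (T1): ∅ ∈ τ? Yes; X ∈ τ? Yes.
Axiom (T2/T3): check pairwise unions and intersections of members of τ.
Counterexample for (T2): {40} ∪ {42, 43} = {40, 42, 43} ∉ τ. Therefore τ is NOT a topology.


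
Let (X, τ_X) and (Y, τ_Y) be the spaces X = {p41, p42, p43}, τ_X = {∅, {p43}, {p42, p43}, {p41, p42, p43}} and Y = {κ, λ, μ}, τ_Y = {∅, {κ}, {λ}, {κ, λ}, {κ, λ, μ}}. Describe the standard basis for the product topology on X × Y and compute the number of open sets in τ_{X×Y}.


Basis B = {∅ × ∅, {p43} × {κ}, {p43} × {λ}, {p42, p43} × {κ}, {p42, p43} × {λ}, {p43} × {κ, λ}, {p41, p42, p43} × {κ}, {p41, p42, p43} × {λ}, {p43} × {κ, λ, μ}, {p42, p43} × {κ, λ}, {p41, p42, p43} × {κ, λ}, {p42, p43} × {κ, λ, μ}, {p41, p42, p43} × {κ, λ, μ}}; |τ_{X×Y}| = 30.

Enumerate products U × V with U ∈ τ_X, V ∈ τ_Y (deduplicated):
  ∅ × ∅ = {} (∅)
  {p43} × {κ} = {(p43,κ)}
  {p43} × {λ} = {(p43,λ)}
  {p42, p43} × {κ} = {(p42,κ), (p43,κ)}
  {p42, p43} × {λ} = {(p42,λ), (p43,λ)}
  {p43} × {κ, λ} = {(p43,κ), (p43,λ)}
  {p41, p42, p43} × {κ} = {(p41,κ), (p42,κ), (p43,κ)}
  {p41, p42, p43} × {λ} = {(p41,λ), (p42,λ), (p43,λ)}
  {p43} × {κ, λ, μ} = {(p43,κ), (p43,λ), (p43,μ)}
  {p42, p43} × {κ, λ} = {(p42,κ), (p42,λ), (p43,κ), (p43,λ)}
  {p41, p42, p43} × {κ, λ} = {(p41,κ), (p41,λ), (p42,κ), (p42,λ), (p43,κ), (p43,λ)}
  {p42, p43} × {κ, λ, μ} = {(p42,κ), (p42,λ), (p42,μ), (p43,κ), (p43,λ), (p43,μ)}
  {p41, p42, p43} × {κ, λ, μ} = {(p41,κ), (p41,λ), (p41,μ), (p42,κ), (p42,λ), (p42,μ), (p43,κ), (p43,λ), (p43,μ)}
These 13 distinct sets form the basis B.
Close under arbitrary unions to get τ_{X×Y}; counting gives |τ_{X×Y}| = 30.


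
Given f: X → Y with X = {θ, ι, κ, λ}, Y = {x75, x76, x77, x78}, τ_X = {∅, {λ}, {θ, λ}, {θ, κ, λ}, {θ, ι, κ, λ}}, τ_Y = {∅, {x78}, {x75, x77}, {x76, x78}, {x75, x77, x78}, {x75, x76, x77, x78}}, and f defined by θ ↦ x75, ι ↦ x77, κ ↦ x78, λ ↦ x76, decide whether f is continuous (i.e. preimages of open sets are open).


f is NOT continuous.

Compute f^{-1}(U) for each U ∈ τ_Y:
  U = ∅: f^{-1}(U) = ∅ ∈ τ_X ✓.
  U = {x78}: f^{-1}(U) = {κ} ∉ τ_X ✗.
  U = {x75, x77}: f^{-1}(U) = {θ, ι} ∉ τ_X ✗.
  U = {x76, x78}: f^{-1}(U) = {κ, λ} ∉ τ_X ✗.
  U = {x75, x77, x78}: f^{-1}(U) = {θ, ι, κ} ∉ τ_X ✗.
  U = {x75, x76, x77, x78}: f^{-1}(U) = {θ, ι, κ, λ} ∈ τ_X ✓.
Found U = {x78} with f^{-1}(U) = {κ} not in τ_X. Therefore f is NOT continuous.


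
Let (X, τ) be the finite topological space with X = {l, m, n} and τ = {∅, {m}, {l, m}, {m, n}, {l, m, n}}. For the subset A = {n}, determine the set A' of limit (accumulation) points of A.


A' = ∅

For each x ∈ X, list the open sets U ∈ τ with x ∈ U, then check whether U ∩ (A ∖ {x}) ≠ ∅ for every such U.
  x = l: open {l, m} ∋ x has {l, m} ∩ (A ∖ {l}) = ∅, so x is NOT a limit point.
  x = m: open {m} ∋ x has {m} ∩ (A ∖ {m}) = ∅, so x is NOT a limit point.
  x = n: open {m, n} ∋ x has {m, n} ∩ (A ∖ {n}) = ∅, so x is NOT a limit point.
Collecting: A' = ∅.


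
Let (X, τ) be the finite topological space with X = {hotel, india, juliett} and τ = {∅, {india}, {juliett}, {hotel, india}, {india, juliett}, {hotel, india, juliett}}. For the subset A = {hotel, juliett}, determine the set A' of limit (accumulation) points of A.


A' = ∅

For each x ∈ X, list the open sets U ∈ τ with x ∈ U, then check whether U ∩ (A ∖ {x}) ≠ ∅ for every such U.
  x = hotel: open {hotel, india} ∋ x has {hotel, india} ∩ (A ∖ {hotel}) = ∅, so x is NOT a limit point.
  x = india: open {india} ∋ x has {india} ∩ (A ∖ {india}) = ∅, so x is NOT a limit point.
  x = juliett: open {juliett} ∋ x has {juliett} ∩ (A ∖ {juliett}) = ∅, so x is NOT a limit point.
Collecting: A' = ∅.


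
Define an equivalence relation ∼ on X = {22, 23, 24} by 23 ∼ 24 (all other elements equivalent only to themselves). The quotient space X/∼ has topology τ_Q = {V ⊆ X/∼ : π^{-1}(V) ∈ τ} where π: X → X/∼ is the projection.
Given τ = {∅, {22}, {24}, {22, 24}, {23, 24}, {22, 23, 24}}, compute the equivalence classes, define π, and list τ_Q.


X/∼ = {[22], [23=24]}; |τ_Q| = 4.

Equivalence classes: [22], [23=24].
Quotient map π: X → X/∼ sends 22 ↦ [22], 23 ↦ [23=24], 24 ↦ [23=24].
For each subset V ⊆ X/∼, compute π^{-1}(V) ⊆ X and check whether π^{-1}(V) ∈ τ. V is open in τ_Q iff π^{-1}(V) ∈ τ.
  V = {}: π^{-1}(V) = ∅ ∈ τ ✓.
  V = {[22]}: π^{-1}(V) = {22} ∈ τ ✓.
  V = {[23=24]}: π^{-1}(V) = {23, 24} ∈ τ ✓.
  V = {[22], [23=24]}: π^{-1}(V) = {22, 23, 24} ∈ τ ✓.
Open sets in the quotient: τ_Q = {{}, {[22]}, {[23=24]}, {[22], [23=24]}} (4 elements).


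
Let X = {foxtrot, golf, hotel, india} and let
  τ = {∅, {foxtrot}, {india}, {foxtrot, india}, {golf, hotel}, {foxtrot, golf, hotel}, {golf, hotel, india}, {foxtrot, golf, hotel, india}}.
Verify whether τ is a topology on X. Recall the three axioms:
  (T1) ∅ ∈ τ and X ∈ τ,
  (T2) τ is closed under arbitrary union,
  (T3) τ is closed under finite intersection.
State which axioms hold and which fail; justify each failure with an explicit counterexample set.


τ IS a topology on X.

Axiom (T1): ∅ ∈ τ? Yes; X ∈ τ? Yes.
Axiom (T2/T3): check pairwise unions and intersections of members of τ.
All pairwise intersections and unions checked — each lies in τ. Therefore τ satisfies (T1), (T2), (T3): it IS a topology on X.


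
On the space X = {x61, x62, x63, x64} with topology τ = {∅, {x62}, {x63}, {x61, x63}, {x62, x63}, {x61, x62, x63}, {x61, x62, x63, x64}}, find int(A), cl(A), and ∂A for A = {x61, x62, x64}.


int(A) = {x62}, cl(A) = {x61, x62, x64}, ∂A = {x61, x64}.

Closed sets in (X, τ) are complements of opens:
  closed(X, τ) = {∅, {x64}, {x61, x64}, {x62, x64}, {x61, x62, x64}, {x61, x63, x64}, {x61, x62, x63, x64}}.
int(A) = ⋃ {U ∈ τ : U ⊆ A}. Opens contained in A: ∅, {x62}.
Taking the union of these: int(A) = {x62}.
cl(A) = ⋂ {C closed : A ⊆ C}. Closed sets containing A: {x61, x62, x64}, {x61, x62, x63, x64}.
Intersecting these: cl(A) = {x61, x62, x64}.
∂A = cl(A) ∖ int(A) = {x61, x62, x64} ∖ {x62} = {x61, x64}.


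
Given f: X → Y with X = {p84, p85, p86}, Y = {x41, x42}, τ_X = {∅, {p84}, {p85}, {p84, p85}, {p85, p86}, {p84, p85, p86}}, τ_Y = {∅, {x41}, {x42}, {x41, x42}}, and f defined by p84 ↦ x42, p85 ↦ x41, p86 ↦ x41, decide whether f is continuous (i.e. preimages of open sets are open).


f IS continuous.

Compute f^{-1}(U) for each U ∈ τ_Y:
  U = ∅: f^{-1}(U) = ∅ ∈ τ_X ✓.
  U = {x41}: f^{-1}(U) = {p85, p86} ∈ τ_X ✓.
  U = {x42}: f^{-1}(U) = {p84} ∈ τ_X ✓.
  U = {x41, x42}: f^{-1}(U) = {p84, p85, p86} ∈ τ_X ✓.
Every preimage lies in τ_X, so f IS continuous.


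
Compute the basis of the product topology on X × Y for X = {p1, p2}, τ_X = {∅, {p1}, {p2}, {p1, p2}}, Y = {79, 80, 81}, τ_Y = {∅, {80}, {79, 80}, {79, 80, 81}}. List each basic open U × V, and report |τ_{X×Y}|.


Basis B = {∅ × ∅, {p1} × {80}, {p2} × {80}, {p1} × {79, 80}, {p1, p2} × {80}, {p2} × {79, 80}, {p1} × {79, 80, 81}, {p2} × {79, 80, 81}, {p1, p2} × {79, 80}, {p1, p2} × {79, 80, 81}}; |τ_{X×Y}| = 16.

Enumerate products U × V with U ∈ τ_X, V ∈ τ_Y (deduplicated):
  ∅ × ∅ = {} (∅)
  {p1} × {80} = {(p1,80)}
  {p2} × {80} = {(p2,80)}
  {p1} × {79, 80} = {(p1,79), (p1,80)}
  {p1, p2} × {80} = {(p1,80), (p2,80)}
  {p2} × {79, 80} = {(p2,79), (p2,80)}
  {p1} × {79, 80, 81} = {(p1,79), (p1,80), (p1,81)}
  {p2} × {79, 80, 81} = {(p2,79), (p2,80), (p2,81)}
  {p1, p2} × {79, 80} = {(p1,79), (p1,80), (p2,79), (p2,80)}
  {p1, p2} × {79, 80, 81} = {(p1,79), (p1,80), (p1,81), (p2,79), (p2,80), (p2,81)}
These 10 distinct sets form the basis B.
Close under arbitrary unions to get τ_{X×Y}; counting gives |τ_{X×Y}| = 16.


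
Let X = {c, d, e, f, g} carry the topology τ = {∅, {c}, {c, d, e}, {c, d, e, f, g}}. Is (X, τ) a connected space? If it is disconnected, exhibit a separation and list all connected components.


(X, τ) is connected.

Find clopen sets (U ∈ τ with X ∖ U ∈ τ):
  U = ∅, X ∖ U = {c, d, e, f, g} — both open, so U is clopen.
  U = {c, d, e, f, g}, X ∖ U = ∅ — both open, so U is clopen.
Only trivial clopens (∅ and X) exist, so (X, τ) is connected.
Compute connected components by grouping points that agree on all clopens:
  component: {c, d, e, f, g}


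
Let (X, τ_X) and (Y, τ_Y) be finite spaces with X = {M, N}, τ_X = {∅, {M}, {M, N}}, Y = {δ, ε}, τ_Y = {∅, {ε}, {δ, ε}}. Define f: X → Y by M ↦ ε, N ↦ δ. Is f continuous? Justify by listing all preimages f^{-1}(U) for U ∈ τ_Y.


f IS continuous.

Compute f^{-1}(U) for each U ∈ τ_Y:
  U = ∅: f^{-1}(U) = ∅ ∈ τ_X ✓.
  U = {ε}: f^{-1}(U) = {M} ∈ τ_X ✓.
  U = {δ, ε}: f^{-1}(U) = {M, N} ∈ τ_X ✓.
Every preimage lies in τ_X, so f IS continuous.


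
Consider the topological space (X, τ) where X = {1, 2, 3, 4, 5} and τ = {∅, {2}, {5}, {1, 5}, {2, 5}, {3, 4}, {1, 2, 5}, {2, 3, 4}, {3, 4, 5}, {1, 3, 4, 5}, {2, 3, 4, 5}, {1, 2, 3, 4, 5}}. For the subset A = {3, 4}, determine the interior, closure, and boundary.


int(A) = {3, 4}, cl(A) = {3, 4}, ∂A = ∅.

Closed sets in (X, τ) are complements of opens:
  closed(X, τ) = {∅, {1}, {2}, {1, 2}, {1, 5}, {3, 4}, {1, 2, 5}, {1, 3, 4}, {2, 3, 4}, {1, 2, 3, 4}, {1, 3, 4, 5}, {1, 2, 3, 4, 5}}.
int(A) = ⋃ {U ∈ τ : U ⊆ A}. Opens contained in A: ∅, {3, 4}.
Taking the union of these: int(A) = {3, 4}.
cl(A) = ⋂ {C closed : A ⊆ C}. Closed sets containing A: {3, 4}, {1, 3, 4}, {2, 3, 4}, {1, 2, 3, 4}, {1, 3, 4, 5}, {1, 2, 3, 4, 5}.
Intersecting these: cl(A) = {3, 4}.
∂A = cl(A) ∖ int(A) = {3, 4} ∖ {3, 4} = ∅.


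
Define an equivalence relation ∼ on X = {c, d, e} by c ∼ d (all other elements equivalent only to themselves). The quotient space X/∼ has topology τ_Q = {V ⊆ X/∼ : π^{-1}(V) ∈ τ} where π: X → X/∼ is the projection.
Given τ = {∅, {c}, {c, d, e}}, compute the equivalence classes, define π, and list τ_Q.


X/∼ = {[c=d], [e]}; |τ_Q| = 2.

Equivalence classes: [c=d], [e].
Quotient map π: X → X/∼ sends c ↦ [c=d], d ↦ [c=d], e ↦ [e].
For each subset V ⊆ X/∼, compute π^{-1}(V) ⊆ X and check whether π^{-1}(V) ∈ τ. V is open in τ_Q iff π^{-1}(V) ∈ τ.
  V = {}: π^{-1}(V) = ∅ ∈ τ ✓.
  V = {[c=d]}: π^{-1}(V) = {c, d} ∉ τ ✗.
  V = {[e]}: π^{-1}(V) = {e} ∉ τ ✗.
  V = {[c=d], [e]}: π^{-1}(V) = {c, d, e} ∈ τ ✓.
Open sets in the quotient: τ_Q = {{}, {[c=d], [e]}} (2 elements).


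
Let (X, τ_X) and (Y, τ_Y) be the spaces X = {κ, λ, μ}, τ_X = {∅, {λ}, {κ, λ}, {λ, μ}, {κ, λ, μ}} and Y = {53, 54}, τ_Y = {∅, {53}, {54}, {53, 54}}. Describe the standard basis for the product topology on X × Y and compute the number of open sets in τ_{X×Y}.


Basis B = {∅ × ∅, {λ} × {53}, {λ} × {54}, {κ, λ} × {53}, {κ, λ} × {54}, {λ} × {53, 54}, {λ, μ} × {53}, {λ, μ} × {54}, {κ, λ, μ} × {53}, {κ, λ, μ} × {54}, {κ, λ} × {53, 54}, {λ, μ} × {53, 54}, {κ, λ, μ} × {53, 54}}; |τ_{X×Y}| = 25.

Enumerate products U × V with U ∈ τ_X, V ∈ τ_Y (deduplicated):
  ∅ × ∅ = {} (∅)
  {λ} × {53} = {(λ,53)}
  {λ} × {54} = {(λ,54)}
  {κ, λ} × {53} = {(κ,53), (λ,53)}
  {κ, λ} × {54} = {(κ,54), (λ,54)}
  {λ} × {53, 54} = {(λ,53), (λ,54)}
  {λ, μ} × {53} = {(λ,53), (μ,53)}
  {λ, μ} × {54} = {(λ,54), (μ,54)}
  {κ, λ, μ} × {53} = {(κ,53), (λ,53), (μ,53)}
  {κ, λ, μ} × {54} = {(κ,54), (λ,54), (μ,54)}
  {κ, λ} × {53, 54} = {(κ,53), (κ,54), (λ,53), (λ,54)}
  {λ, μ} × {53, 54} = {(λ,53), (λ,54), (μ,53), (μ,54)}
  {κ, λ, μ} × {53, 54} = {(κ,53), (κ,54), (λ,53), (λ,54), (μ,53), (μ,54)}
These 13 distinct sets form the basis B.
Close under arbitrary unions to get τ_{X×Y}; counting gives |τ_{X×Y}| = 25.


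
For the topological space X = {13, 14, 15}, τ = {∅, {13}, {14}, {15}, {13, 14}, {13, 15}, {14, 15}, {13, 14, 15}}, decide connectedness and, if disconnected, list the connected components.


(X, τ) is disconnected; components = [{13}, {14}, {15}].

Find clopen sets (U ∈ τ with X ∖ U ∈ τ):
  U = ∅, X ∖ U = {13, 14, 15} — both open, so U is clopen.
  U = {13}, X ∖ U = {14, 15} — both open, so U is clopen.
  U = {14}, X ∖ U = {13, 15} — both open, so U is clopen.
  U = {15}, X ∖ U = {13, 14} — both open, so U is clopen.
  U = {13, 14}, X ∖ U = {15} — both open, so U is clopen.
  U = {13, 15}, X ∖ U = {14} — both open, so U is clopen.
  U = {14, 15}, X ∖ U = {13} — both open, so U is clopen.
  U = {13, 14, 15}, X ∖ U = ∅ — both open, so U is clopen.
Nontrivial clopen(s) exist: e.g. {13, 15}. So (X, τ) is disconnected.
Compute connected components by grouping points that agree on all clopens:
  component: {13}
  component: {14}
  component: {15}


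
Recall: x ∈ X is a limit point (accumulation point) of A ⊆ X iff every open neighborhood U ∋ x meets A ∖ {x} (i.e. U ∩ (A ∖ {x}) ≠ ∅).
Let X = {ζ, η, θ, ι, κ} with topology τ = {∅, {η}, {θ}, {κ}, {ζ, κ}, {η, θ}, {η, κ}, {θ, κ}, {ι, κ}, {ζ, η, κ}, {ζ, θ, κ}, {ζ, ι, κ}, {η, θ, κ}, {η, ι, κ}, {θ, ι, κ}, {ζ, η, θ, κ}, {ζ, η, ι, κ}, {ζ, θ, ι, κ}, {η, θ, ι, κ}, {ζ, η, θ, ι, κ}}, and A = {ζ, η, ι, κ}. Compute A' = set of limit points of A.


A' = {ζ, ι}

For each x ∈ X, list the open sets U ∈ τ with x ∈ U, then check whether U ∩ (A ∖ {x}) ≠ ∅ for every such U.
  x = ζ: opens ∋ x are {ζ, κ}, {ζ, η, κ}, {ζ, θ, κ}, {ζ, ι, κ}, {ζ, η, θ, κ}, {ζ, η, ι, κ}, {ζ, θ, ι, κ}, {ζ, η, θ, ι, κ}; each meets A ∖ {ζ}, so x IS a limit point.
  x = η: open {η} ∋ x has {η} ∩ (A ∖ {η}) = ∅, so x is NOT a limit point.
  x = θ: open {θ} ∋ x has {θ} ∩ (A ∖ {θ}) = ∅, so x is NOT a limit point.
  x = ι: opens ∋ x are {ι, κ}, {ζ, ι, κ}, {η, ι, κ}, {θ, ι, κ}, {ζ, η, ι, κ}, {ζ, θ, ι, κ}, {η, θ, ι, κ}, {ζ, η, θ, ι, κ}; each meets A ∖ {ι}, so x IS a limit point.
  x = κ: open {κ} ∋ x has {κ} ∩ (A ∖ {κ}) = ∅, so x is NOT a limit point.
Collecting: A' = {ζ, ι}.


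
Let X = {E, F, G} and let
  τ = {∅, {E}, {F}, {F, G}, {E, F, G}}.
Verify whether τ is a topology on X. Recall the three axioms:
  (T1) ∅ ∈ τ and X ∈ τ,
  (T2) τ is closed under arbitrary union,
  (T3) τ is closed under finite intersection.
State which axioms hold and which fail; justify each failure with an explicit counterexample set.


τ is NOT a topology on X.

Axiom (T1): ∅ ∈ τ? Yes; X ∈ τ? Yes.
Axiom (T2/T3): check pairwise unions and intersections of members of τ.
Counterexample for (T2): {E} ∪ {F} = {E, F} ∉ τ. Therefore τ is NOT a topology.


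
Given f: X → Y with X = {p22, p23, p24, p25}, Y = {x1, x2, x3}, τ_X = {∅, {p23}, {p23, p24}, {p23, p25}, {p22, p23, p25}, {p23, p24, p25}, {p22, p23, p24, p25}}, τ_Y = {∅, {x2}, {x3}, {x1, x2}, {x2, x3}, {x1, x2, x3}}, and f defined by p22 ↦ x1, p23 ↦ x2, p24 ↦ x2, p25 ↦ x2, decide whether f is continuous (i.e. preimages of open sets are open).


f IS continuous.

Compute f^{-1}(U) for each U ∈ τ_Y:
  U = ∅: f^{-1}(U) = ∅ ∈ τ_X ✓.
  U = {x2}: f^{-1}(U) = {p23, p24, p25} ∈ τ_X ✓.
  U = {x3}: f^{-1}(U) = ∅ ∈ τ_X ✓.
  U = {x1, x2}: f^{-1}(U) = {p22, p23, p24, p25} ∈ τ_X ✓.
  U = {x2, x3}: f^{-1}(U) = {p23, p24, p25} ∈ τ_X ✓.
  U = {x1, x2, x3}: f^{-1}(U) = {p22, p23, p24, p25} ∈ τ_X ✓.
Every preimage lies in τ_X, so f IS continuous.


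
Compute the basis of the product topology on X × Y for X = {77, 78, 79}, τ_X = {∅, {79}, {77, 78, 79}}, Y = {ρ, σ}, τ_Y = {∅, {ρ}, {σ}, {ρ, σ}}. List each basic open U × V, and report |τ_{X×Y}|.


Basis B = {∅ × ∅, {79} × {ρ}, {79} × {σ}, {79} × {ρ, σ}, {77, 78, 79} × {ρ}, {77, 78, 79} × {σ}, {77, 78, 79} × {ρ, σ}}; |τ_{X×Y}| = 9.

Enumerate products U × V with U ∈ τ_X, V ∈ τ_Y (deduplicated):
  ∅ × ∅ = {} (∅)
  {79} × {ρ} = {(79,ρ)}
  {79} × {σ} = {(79,σ)}
  {79} × {ρ, σ} = {(79,ρ), (79,σ)}
  {77, 78, 79} × {ρ} = {(77,ρ), (78,ρ), (79,ρ)}
  {77, 78, 79} × {σ} = {(77,σ), (78,σ), (79,σ)}
  {77, 78, 79} × {ρ, σ} = {(77,ρ), (77,σ), (78,ρ), (78,σ), (79,ρ), (79,σ)}
These 7 distinct sets form the basis B.
Close under arbitrary unions to get τ_{X×Y}; counting gives |τ_{X×Y}| = 9.


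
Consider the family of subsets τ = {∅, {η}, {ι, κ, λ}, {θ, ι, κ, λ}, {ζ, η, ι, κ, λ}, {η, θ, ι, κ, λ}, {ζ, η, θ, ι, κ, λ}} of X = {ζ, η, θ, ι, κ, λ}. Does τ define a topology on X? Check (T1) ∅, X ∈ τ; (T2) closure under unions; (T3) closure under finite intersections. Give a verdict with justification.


τ is NOT a topology on X.

Axiom (T1): ∅ ∈ τ? Yes; X ∈ τ? Yes.
Axiom (T2/T3): check pairwise unions and intersections of members of τ.
Counterexample for (T2): {η} ∪ {ι, κ, λ} = {η, ι, κ, λ} ∉ τ. Therefore τ is NOT a topology.


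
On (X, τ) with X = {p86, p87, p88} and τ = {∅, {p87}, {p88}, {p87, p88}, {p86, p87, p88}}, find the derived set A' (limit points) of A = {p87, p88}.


A' = {p86}

For each x ∈ X, list the open sets U ∈ τ with x ∈ U, then check whether U ∩ (A ∖ {x}) ≠ ∅ for every such U.
  x = p86: opens ∋ x are {p86, p87, p88}; each meets A ∖ {p86}, so x IS a limit point.
  x = p87: open {p87} ∋ x has {p87} ∩ (A ∖ {p87}) = ∅, so x is NOT a limit point.
  x = p88: open {p88} ∋ x has {p88} ∩ (A ∖ {p88}) = ∅, so x is NOT a limit point.
Collecting: A' = {p86}.


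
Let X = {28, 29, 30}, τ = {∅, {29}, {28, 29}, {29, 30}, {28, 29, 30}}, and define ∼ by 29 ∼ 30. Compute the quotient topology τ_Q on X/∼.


X/∼ = {[28], [29=30]}; |τ_Q| = 3.

Equivalence classes: [28], [29=30].
Quotient map π: X → X/∼ sends 28 ↦ [28], 29 ↦ [29=30], 30 ↦ [29=30].
For each subset V ⊆ X/∼, compute π^{-1}(V) ⊆ X and check whether π^{-1}(V) ∈ τ. V is open in τ_Q iff π^{-1}(V) ∈ τ.
  V = {}: π^{-1}(V) = ∅ ∈ τ ✓.
  V = {[28]}: π^{-1}(V) = {28} ∉ τ ✗.
  V = {[29=30]}: π^{-1}(V) = {29, 30} ∈ τ ✓.
  V = {[28], [29=30]}: π^{-1}(V) = {28, 29, 30} ∈ τ ✓.
Open sets in the quotient: τ_Q = {{}, {[29=30]}, {[28], [29=30]}} (3 elements).


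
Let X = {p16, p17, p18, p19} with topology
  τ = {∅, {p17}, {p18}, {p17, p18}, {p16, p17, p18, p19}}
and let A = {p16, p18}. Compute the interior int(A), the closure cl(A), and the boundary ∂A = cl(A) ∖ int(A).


int(A) = {p18}, cl(A) = {p16, p18, p19}, ∂A = {p16, p19}.

Closed sets in (X, τ) are complements of opens:
  closed(X, τ) = {∅, {p16, p19}, {p16, p17, p19}, {p16, p18, p19}, {p16, p17, p18, p19}}.
int(A) = ⋃ {U ∈ τ : U ⊆ A}. Opens contained in A: ∅, {p18}.
Taking the union of these: int(A) = {p18}.
cl(A) = ⋂ {C closed : A ⊆ C}. Closed sets containing A: {p16, p18, p19}, {p16, p17, p18, p19}.
Intersecting these: cl(A) = {p16, p18, p19}.
∂A = cl(A) ∖ int(A) = {p16, p18, p19} ∖ {p18} = {p16, p19}.


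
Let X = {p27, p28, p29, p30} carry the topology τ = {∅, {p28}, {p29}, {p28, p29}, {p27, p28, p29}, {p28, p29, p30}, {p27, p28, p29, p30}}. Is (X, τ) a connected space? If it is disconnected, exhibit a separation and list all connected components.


(X, τ) is connected.

Find clopen sets (U ∈ τ with X ∖ U ∈ τ):
  U = ∅, X ∖ U = {p27, p28, p29, p30} — both open, so U is clopen.
  U = {p27, p28, p29, p30}, X ∖ U = ∅ — both open, so U is clopen.
Only trivial clopens (∅ and X) exist, so (X, τ) is connected.
Compute connected components by grouping points that agree on all clopens:
  component: {p27, p28, p29, p30}


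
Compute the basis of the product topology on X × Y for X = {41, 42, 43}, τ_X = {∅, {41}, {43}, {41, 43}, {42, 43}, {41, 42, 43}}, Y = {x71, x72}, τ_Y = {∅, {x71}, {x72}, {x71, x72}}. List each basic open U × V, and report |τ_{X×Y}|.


Basis B = {∅ × ∅, {41} × {x71}, {41} × {x72}, {43} × {x71}, {43} × {x72}, {41} × {x71, x72}, {41, 43} × {x71}, {41, 43} × {x72}, {42, 43} × {x71}, {42, 43} × {x72}, {43} × {x71, x72}, {41, 42, 43} × {x71}, {41, 42, 43} × {x72}, {41, 43} × {x71, x72}, {42, 43} × {x71, x72}, {41, 42, 43} × {x71, x72}}; |τ_{X×Y}| = 36.

Enumerate products U × V with U ∈ τ_X, V ∈ τ_Y (deduplicated):
  ∅ × ∅ = {} (∅)
  {41} × {x71} = {(41,x71)}
  {41} × {x72} = {(41,x72)}
  {43} × {x71} = {(43,x71)}
  {43} × {x72} = {(43,x72)}
  {41} × {x71, x72} = {(41,x71), (41,x72)}
  {41, 43} × {x71} = {(41,x71), (43,x71)}
  {41, 43} × {x72} = {(41,x72), (43,x72)}
  {42, 43} × {x71} = {(42,x71), (43,x71)}
  {42, 43} × {x72} = {(42,x72), (43,x72)}
  {43} × {x71, x72} = {(43,x71), (43,x72)}
  {41, 42, 43} × {x71} = {(41,x71), (42,x71), (43,x71)}
  {41, 42, 43} × {x72} = {(41,x72), (42,x72), (43,x72)}
  {41, 43} × {x71, x72} = {(41,x71), (41,x72), (43,x71), (43,x72)}
  {42, 43} × {x71, x72} = {(42,x71), (42,x72), (43,x71), (43,x72)}
  {41, 42, 43} × {x71, x72} = {(41,x71), (41,x72), (42,x71), (42,x72), (43,x71), (43,x72)}
These 16 distinct sets form the basis B.
Close under arbitrary unions to get τ_{X×Y}; counting gives |τ_{X×Y}| = 36.


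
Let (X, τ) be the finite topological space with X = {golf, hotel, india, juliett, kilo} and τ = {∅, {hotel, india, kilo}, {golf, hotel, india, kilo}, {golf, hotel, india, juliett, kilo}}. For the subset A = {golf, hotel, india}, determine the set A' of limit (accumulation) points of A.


A' = {golf, hotel, india, juliett, kilo}

For each x ∈ X, list the open sets U ∈ τ with x ∈ U, then check whether U ∩ (A ∖ {x}) ≠ ∅ for every such U.
  x = golf: opens ∋ x are {golf, hotel, india, kilo}, {golf, hotel, india, juliett, kilo}; each meets A ∖ {golf}, so x IS a limit point.
  x = hotel: opens ∋ x are {hotel, india, kilo}, {golf, hotel, india, kilo}, {golf, hotel, india, juliett, kilo}; each meets A ∖ {hotel}, so x IS a limit point.
  x = india: opens ∋ x are {hotel, india, kilo}, {golf, hotel, india, kilo}, {golf, hotel, india, juliett, kilo}; each meets A ∖ {india}, so x IS a limit point.
  x = juliett: opens ∋ x are {golf, hotel, india, juliett, kilo}; each meets A ∖ {juliett}, so x IS a limit point.
  x = kilo: opens ∋ x are {hotel, india, kilo}, {golf, hotel, india, kilo}, {golf, hotel, india, juliett, kilo}; each meets A ∖ {kilo}, so x IS a limit point.
Collecting: A' = {golf, hotel, india, juliett, kilo}.


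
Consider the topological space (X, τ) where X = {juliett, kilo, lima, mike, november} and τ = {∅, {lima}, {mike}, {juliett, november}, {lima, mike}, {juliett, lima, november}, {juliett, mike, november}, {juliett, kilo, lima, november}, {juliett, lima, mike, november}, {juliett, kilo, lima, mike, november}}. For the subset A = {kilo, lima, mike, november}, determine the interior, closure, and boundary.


int(A) = {lima, mike}, cl(A) = {juliett, kilo, lima, mike, november}, ∂A = {juliett, kilo, november}.

Closed sets in (X, τ) are complements of opens:
  closed(X, τ) = {∅, {kilo}, {mike}, {kilo, lima}, {kilo, mike}, {juliett, kilo, november}, {kilo, lima, mike}, {juliett, kilo, lima, november}, {juliett, kilo, mike, november}, {juliett, kilo, lima, mike, november}}.
int(A) = ⋃ {U ∈ τ : U ⊆ A}. Opens contained in A: ∅, {lima}, {mike}, {lima, mike}.
Taking the union of these: int(A) = {lima, mike}.
cl(A) = ⋂ {C closed : A ⊆ C}. Closed sets containing A: {juliett, kilo, lima, mike, november}.
Intersecting these: cl(A) = {juliett, kilo, lima, mike, november}.
∂A = cl(A) ∖ int(A) = {juliett, kilo, lima, mike, november} ∖ {lima, mike} = {juliett, kilo, november}.


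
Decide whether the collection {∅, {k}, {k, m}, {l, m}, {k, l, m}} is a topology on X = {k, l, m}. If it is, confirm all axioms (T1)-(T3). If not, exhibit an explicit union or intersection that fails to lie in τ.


τ is NOT a topology on X.

Axiom (T1): ∅ ∈ τ? Yes; X ∈ τ? Yes.
Axiom (T2/T3): check pairwise unions and intersections of members of τ.
Counterexample for (T3): {k, m} ∩ {l, m} = {m} ∉ τ. Therefore τ is NOT a topology.


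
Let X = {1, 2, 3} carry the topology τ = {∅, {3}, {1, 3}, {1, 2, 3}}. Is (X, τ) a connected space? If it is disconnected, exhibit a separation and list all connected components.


(X, τ) is connected.

Find clopen sets (U ∈ τ with X ∖ U ∈ τ):
  U = ∅, X ∖ U = {1, 2, 3} — both open, so U is clopen.
  U = {1, 2, 3}, X ∖ U = ∅ — both open, so U is clopen.
Only trivial clopens (∅ and X) exist, so (X, τ) is connected.
Compute connected components by grouping points that agree on all clopens:
  component: {1, 2, 3}


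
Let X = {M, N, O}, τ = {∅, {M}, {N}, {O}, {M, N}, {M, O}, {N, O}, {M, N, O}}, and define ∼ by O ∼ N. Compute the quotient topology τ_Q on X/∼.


X/∼ = {[M], [N=O]}; |τ_Q| = 4.

Equivalence classes: [M], [N=O].
Quotient map π: X → X/∼ sends M ↦ [M], N ↦ [N=O], O ↦ [N=O].
For each subset V ⊆ X/∼, compute π^{-1}(V) ⊆ X and check whether π^{-1}(V) ∈ τ. V is open in τ_Q iff π^{-1}(V) ∈ τ.
  V = {}: π^{-1}(V) = ∅ ∈ τ ✓.
  V = {[M]}: π^{-1}(V) = {M} ∈ τ ✓.
  V = {[N=O]}: π^{-1}(V) = {N, O} ∈ τ ✓.
  V = {[M], [N=O]}: π^{-1}(V) = {M, N, O} ∈ τ ✓.
Open sets in the quotient: τ_Q = {{}, {[M]}, {[N=O]}, {[M], [N=O]}} (4 elements).


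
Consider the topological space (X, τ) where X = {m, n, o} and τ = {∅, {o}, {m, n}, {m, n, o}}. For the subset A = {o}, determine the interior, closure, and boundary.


int(A) = {o}, cl(A) = {o}, ∂A = ∅.

Closed sets in (X, τ) are complements of opens:
  closed(X, τ) = {∅, {o}, {m, n}, {m, n, o}}.
int(A) = ⋃ {U ∈ τ : U ⊆ A}. Opens contained in A: ∅, {o}.
Taking the union of these: int(A) = {o}.
cl(A) = ⋂ {C closed : A ⊆ C}. Closed sets containing A: {o}, {m, n, o}.
Intersecting these: cl(A) = {o}.
∂A = cl(A) ∖ int(A) = {o} ∖ {o} = ∅.


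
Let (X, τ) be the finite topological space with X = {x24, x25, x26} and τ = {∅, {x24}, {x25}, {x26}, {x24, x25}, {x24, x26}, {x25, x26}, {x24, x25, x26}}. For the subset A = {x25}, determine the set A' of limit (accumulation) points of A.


A' = ∅

For each x ∈ X, list the open sets U ∈ τ with x ∈ U, then check whether U ∩ (A ∖ {x}) ≠ ∅ for every such U.
  x = x24: open {x24} ∋ x has {x24} ∩ (A ∖ {x24}) = ∅, so x is NOT a limit point.
  x = x25: open {x25} ∋ x has {x25} ∩ (A ∖ {x25}) = ∅, so x is NOT a limit point.
  x = x26: open {x26} ∋ x has {x26} ∩ (A ∖ {x26}) = ∅, so x is NOT a limit point.
Collecting: A' = ∅.


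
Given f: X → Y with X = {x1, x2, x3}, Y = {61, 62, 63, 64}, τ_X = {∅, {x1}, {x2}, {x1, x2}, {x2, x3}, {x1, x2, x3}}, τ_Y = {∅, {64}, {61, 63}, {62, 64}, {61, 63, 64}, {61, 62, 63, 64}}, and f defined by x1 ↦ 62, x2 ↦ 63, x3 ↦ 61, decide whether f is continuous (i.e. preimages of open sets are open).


f IS continuous.

Compute f^{-1}(U) for each U ∈ τ_Y:
  U = ∅: f^{-1}(U) = ∅ ∈ τ_X ✓.
  U = {64}: f^{-1}(U) = ∅ ∈ τ_X ✓.
  U = {61, 63}: f^{-1}(U) = {x2, x3} ∈ τ_X ✓.
  U = {62, 64}: f^{-1}(U) = {x1} ∈ τ_X ✓.
  U = {61, 63, 64}: f^{-1}(U) = {x2, x3} ∈ τ_X ✓.
  U = {61, 62, 63, 64}: f^{-1}(U) = {x1, x2, x3} ∈ τ_X ✓.
Every preimage lies in τ_X, so f IS continuous.


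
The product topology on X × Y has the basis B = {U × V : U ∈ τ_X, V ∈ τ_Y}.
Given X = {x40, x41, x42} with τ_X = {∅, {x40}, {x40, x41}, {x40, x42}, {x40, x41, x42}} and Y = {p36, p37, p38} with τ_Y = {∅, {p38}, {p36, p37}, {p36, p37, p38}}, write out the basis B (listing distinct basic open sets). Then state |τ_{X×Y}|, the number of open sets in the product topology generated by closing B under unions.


Basis B = {∅ × ∅, {x40} × {p38}, {x40} × {p36, p37}, {x40, x41} × {p38}, {x40, x42} × {p38}, {x40} × {p36, p37, p38}, {x40, x41, x42} × {p38}, {x40, x41} × {p36, p37}, {x40, x42} × {p36, p37}, {x40, x41} × {p36, p37, p38}, {x40, x42} × {p36, p37, p38}, {x40, x41, x42} × {p36, p37}, {x40, x41, x42} × {p36, p37, p38}}; |τ_{X×Y}| = 25.

Enumerate products U × V with U ∈ τ_X, V ∈ τ_Y (deduplicated):
  ∅ × ∅ = {} (∅)
  {x40} × {p38} = {(x40,p38)}
  {x40} × {p36, p37} = {(x40,p36), (x40,p37)}
  {x40, x41} × {p38} = {(x40,p38), (x41,p38)}
  {x40, x42} × {p38} = {(x40,p38), (x42,p38)}
  {x40} × {p36, p37, p38} = {(x40,p36), (x40,p37), (x40,p38)}
  {x40, x41, x42} × {p38} = {(x40,p38), (x41,p38), (x42,p38)}
  {x40, x41} × {p36, p37} = {(x40,p36), (x40,p37), (x41,p36), (x41,p37)}
  {x40, x42} × {p36, p37} = {(x40,p36), (x40,p37), (x42,p36), (x42,p37)}
  {x40, x41} × {p36, p37, p38} = {(x40,p36), (x40,p37), (x40,p38), (x41,p36), (x41,p37), (x41,p38)}
  {x40, x42} × {p36, p37, p38} = {(x40,p36), (x40,p37), (x40,p38), (x42,p36), (x42,p37), (x42,p38)}
  {x40, x41, x42} × {p36, p37} = {(x40,p36), (x40,p37), (x41,p36), (x41,p37), (x42,p36), (x42,p37)}
  {x40, x41, x42} × {p36, p37, p38} = {(x40,p36), (x40,p37), (x40,p38), (x41,p36), (x41,p37), (x41,p38), (x42,p36), (x42,p37), (x42,p38)}
These 13 distinct sets form the basis B.
Close under arbitrary unions to get τ_{X×Y}; counting gives |τ_{X×Y}| = 25.


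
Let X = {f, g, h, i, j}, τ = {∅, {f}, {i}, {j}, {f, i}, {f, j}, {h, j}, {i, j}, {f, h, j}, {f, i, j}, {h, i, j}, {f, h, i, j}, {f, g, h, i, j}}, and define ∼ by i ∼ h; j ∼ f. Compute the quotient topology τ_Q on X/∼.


X/∼ = {[f=j], [g], [h=i]}; |τ_Q| = 4.

Equivalence classes: [f=j], [g], [h=i].
Quotient map π: X → X/∼ sends f ↦ [f=j], g ↦ [g], h ↦ [h=i], i ↦ [h=i], j ↦ [f=j].
For each subset V ⊆ X/∼, compute π^{-1}(V) ⊆ X and check whether π^{-1}(V) ∈ τ. V is open in τ_Q iff π^{-1}(V) ∈ τ.
  V = {}: π^{-1}(V) = ∅ ∈ τ ✓.
  V = {[f=j]}: π^{-1}(V) = {f, j} ∈ τ ✓.
  V = {[g]}: π^{-1}(V) = {g} ∉ τ ✗.
  V = {[f=j], [g]}: π^{-1}(V) = {f, g, j} ∉ τ ✗.
  V = {[h=i]}: π^{-1}(V) = {h, i} ∉ τ ✗.
  V = {[f=j], [h=i]}: π^{-1}(V) = {f, h, i, j} ∈ τ ✓.
  V = {[g], [h=i]}: π^{-1}(V) = {g, h, i} ∉ τ ✗.
  V = {[f=j], [g], [h=i]}: π^{-1}(V) = {f, g, h, i, j} ∈ τ ✓.
Open sets in the quotient: τ_Q = {{}, {[f=j]}, {[f=j], [h=i]}, {[f=j], [g], [h=i]}} (4 elements).


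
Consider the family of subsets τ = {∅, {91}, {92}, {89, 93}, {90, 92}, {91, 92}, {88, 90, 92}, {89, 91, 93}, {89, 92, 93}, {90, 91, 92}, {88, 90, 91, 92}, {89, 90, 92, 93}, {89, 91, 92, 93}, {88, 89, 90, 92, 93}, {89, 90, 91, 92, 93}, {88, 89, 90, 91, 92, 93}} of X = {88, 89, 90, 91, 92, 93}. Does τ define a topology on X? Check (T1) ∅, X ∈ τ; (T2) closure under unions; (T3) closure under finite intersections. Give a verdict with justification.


τ IS a topology on X.

Axiom (T1): ∅ ∈ τ? Yes; X ∈ τ? Yes.
Axiom (T2/T3): check pairwise unions and intersections of members of τ.
All pairwise intersections and unions checked — each lies in τ. Therefore τ satisfies (T1), (T2), (T3): it IS a topology on X.


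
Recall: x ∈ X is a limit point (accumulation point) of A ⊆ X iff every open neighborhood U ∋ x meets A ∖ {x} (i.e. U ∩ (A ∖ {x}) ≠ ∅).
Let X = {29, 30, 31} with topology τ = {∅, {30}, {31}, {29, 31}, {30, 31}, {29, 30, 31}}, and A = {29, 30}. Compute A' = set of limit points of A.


A' = ∅

For each x ∈ X, list the open sets U ∈ τ with x ∈ U, then check whether U ∩ (A ∖ {x}) ≠ ∅ for every such U.
  x = 29: open {29, 31} ∋ x has {29, 31} ∩ (A ∖ {29}) = ∅, so x is NOT a limit point.
  x = 30: open {30} ∋ x has {30} ∩ (A ∖ {30}) = ∅, so x is NOT a limit point.
  x = 31: open {31} ∋ x has {31} ∩ (A ∖ {31}) = ∅, so x is NOT a limit point.
Collecting: A' = ∅.
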